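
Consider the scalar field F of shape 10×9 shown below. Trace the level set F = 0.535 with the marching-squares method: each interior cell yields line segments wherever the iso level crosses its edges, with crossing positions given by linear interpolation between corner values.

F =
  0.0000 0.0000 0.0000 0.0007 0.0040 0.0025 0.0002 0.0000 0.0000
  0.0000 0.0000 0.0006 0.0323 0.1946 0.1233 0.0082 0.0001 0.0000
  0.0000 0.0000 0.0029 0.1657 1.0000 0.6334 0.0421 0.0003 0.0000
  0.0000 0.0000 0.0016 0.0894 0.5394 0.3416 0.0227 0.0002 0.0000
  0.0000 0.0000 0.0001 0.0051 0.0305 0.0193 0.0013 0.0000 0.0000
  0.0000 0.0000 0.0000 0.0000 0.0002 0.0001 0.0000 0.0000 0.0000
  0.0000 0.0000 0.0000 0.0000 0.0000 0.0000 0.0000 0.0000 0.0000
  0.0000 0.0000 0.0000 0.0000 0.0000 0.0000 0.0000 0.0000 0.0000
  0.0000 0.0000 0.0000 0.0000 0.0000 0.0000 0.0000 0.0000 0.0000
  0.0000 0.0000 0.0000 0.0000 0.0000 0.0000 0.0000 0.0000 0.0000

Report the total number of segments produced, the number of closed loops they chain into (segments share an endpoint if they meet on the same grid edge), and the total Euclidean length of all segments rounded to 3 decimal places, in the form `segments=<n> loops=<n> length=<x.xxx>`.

cell (1,3): code 0100 → (1.423,4.000)–(2.000,3.443)
cell (1,4): code 1100 → (1.807,5.000)–(1.423,4.000)
cell (1,5): code 1000 → (2.000,5.166)–(1.807,5.000)
cell (2,3): code 0110 → (2.000,3.443)–(3.000,3.990)
cell (2,4): code 1011 → (3.000,4.022)–(2.337,5.000)
cell (2,5): code 0001 → (2.337,5.000)–(2.000,5.166)
cell (3,3): code 0010 → (3.000,3.990)–(3.009,4.000)
cell (3,4): code 0001 → (3.009,4.000)–(3.000,4.022)
total: 8 segments, chained into 1 closed loop(s), length Σ = 4.862892

segments=8 loops=1 length=4.863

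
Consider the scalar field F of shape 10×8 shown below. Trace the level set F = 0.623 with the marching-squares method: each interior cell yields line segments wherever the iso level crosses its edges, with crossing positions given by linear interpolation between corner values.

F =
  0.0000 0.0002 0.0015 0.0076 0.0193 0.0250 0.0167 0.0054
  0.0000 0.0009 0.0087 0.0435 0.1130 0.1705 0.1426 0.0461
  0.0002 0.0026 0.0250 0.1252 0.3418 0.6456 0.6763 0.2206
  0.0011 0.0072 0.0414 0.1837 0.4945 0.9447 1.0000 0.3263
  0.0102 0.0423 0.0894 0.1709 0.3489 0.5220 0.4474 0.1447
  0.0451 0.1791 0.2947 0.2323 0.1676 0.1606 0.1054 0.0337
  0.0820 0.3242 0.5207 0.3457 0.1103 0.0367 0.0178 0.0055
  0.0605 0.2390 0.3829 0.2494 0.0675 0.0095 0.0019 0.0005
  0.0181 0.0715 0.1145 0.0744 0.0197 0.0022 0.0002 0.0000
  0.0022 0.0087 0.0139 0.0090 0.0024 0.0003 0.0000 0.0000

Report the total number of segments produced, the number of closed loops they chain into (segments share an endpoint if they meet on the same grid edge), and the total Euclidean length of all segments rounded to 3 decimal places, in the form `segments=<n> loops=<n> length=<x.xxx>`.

cell (1,4): code 0100 → (1.952,5.000)–(2.000,4.926)
cell (1,5): code 1100 → (1.900,6.000)–(1.952,5.000)
cell (1,6): code 1000 → (2.000,6.117)–(1.900,6.000)
cell (2,4): code 0110 → (2.000,4.926)–(3.000,4.285)
cell (2,6): code 1001 → (3.000,6.560)–(2.000,6.117)
cell (3,4): code 0010 → (3.000,4.285)–(3.761,5.000)
cell (3,5): code 0011 → (3.761,5.000)–(3.682,6.000)
cell (3,6): code 0001 → (3.682,6.000)–(3.000,6.560)
total: 8 segments, chained into 1 closed loop(s), length Σ = 6.453835

segments=8 loops=1 length=6.454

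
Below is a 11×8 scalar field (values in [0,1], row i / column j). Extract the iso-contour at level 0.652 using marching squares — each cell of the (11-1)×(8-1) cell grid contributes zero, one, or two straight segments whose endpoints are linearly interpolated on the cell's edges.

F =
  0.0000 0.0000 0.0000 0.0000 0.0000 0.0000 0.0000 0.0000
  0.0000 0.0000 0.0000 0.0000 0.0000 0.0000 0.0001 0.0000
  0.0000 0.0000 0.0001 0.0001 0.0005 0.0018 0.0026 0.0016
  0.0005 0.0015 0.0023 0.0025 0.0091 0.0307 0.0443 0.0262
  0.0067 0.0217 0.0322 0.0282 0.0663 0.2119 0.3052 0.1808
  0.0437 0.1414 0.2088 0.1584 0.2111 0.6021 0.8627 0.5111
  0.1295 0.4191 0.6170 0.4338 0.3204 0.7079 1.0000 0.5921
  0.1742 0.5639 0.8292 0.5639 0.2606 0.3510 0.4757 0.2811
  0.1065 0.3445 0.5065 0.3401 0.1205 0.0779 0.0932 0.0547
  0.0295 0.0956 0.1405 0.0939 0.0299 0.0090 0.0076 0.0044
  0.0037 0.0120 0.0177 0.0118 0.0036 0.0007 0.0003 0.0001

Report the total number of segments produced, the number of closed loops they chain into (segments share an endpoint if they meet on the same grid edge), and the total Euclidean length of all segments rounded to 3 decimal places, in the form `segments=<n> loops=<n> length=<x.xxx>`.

segments=12 loops=2 length=9.973

cell (4,5): code 0100 → (4.622,6.000)–(5.000,5.191)
cell (4,6): code 1000 → (5.000,6.599)–(4.622,6.000)
cell (5,4): code 0100 → (5.472,5.000)–(6.000,4.856)
cell (5,5): code 1110 → (5.000,5.191)–(5.472,5.000)
cell (5,6): code 1001 → (6.000,6.853)–(5.000,6.599)
cell (6,1): code 0100 → (6.165,2.000)–(7.000,1.332)
cell (6,2): code 1000 → (7.000,2.668)–(6.165,2.000)
cell (6,4): code 0010 → (6.000,4.856)–(6.157,5.000)
cell (6,5): code 0011 → (6.157,5.000)–(6.664,6.000)
cell (6,6): code 0001 → (6.664,6.000)–(6.000,6.853)
cell (7,1): code 0010 → (7.000,1.332)–(7.549,2.000)
cell (7,2): code 0001 → (7.549,2.000)–(7.000,2.668)
total: 12 segments, chained into 2 closed loop(s), length Σ = 9.972513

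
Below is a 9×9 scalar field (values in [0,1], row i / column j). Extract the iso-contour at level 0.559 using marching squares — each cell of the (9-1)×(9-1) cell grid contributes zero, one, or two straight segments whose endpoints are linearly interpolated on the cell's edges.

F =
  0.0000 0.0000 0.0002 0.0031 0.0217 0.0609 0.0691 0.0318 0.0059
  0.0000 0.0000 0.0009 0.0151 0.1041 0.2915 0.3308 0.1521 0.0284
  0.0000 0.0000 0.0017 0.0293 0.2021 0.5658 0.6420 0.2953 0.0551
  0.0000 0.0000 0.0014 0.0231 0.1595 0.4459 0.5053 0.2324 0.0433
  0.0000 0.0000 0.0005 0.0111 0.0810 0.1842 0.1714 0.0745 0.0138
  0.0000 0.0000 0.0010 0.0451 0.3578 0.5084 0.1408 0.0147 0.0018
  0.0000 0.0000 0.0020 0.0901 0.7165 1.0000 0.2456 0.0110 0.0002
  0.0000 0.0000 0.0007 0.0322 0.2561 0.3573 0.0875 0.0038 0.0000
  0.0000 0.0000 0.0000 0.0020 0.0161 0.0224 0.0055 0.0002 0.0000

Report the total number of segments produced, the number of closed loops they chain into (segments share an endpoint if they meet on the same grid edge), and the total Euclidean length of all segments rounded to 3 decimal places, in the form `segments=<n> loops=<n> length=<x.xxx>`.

segments=12 loops=2 length=8.332

cell (1,4): code 0100 → (1.975,5.000)–(2.000,4.981)
cell (1,5): code 1100 → (1.733,6.000)–(1.975,5.000)
cell (1,6): code 1000 → (2.000,6.239)–(1.733,6.000)
cell (2,4): code 0010 → (2.000,4.981)–(2.057,5.000)
cell (2,5): code 0011 → (2.057,5.000)–(2.607,6.000)
cell (2,6): code 0001 → (2.607,6.000)–(2.000,6.239)
cell (5,3): code 0100 → (5.561,4.000)–(6.000,3.749)
cell (5,4): code 1100 → (5.103,5.000)–(5.561,4.000)
cell (5,5): code 1000 → (6.000,5.585)–(5.103,5.000)
cell (6,3): code 0010 → (6.000,3.749)–(6.342,4.000)
cell (6,4): code 0011 → (6.342,4.000)–(6.686,5.000)
cell (6,5): code 0001 → (6.686,5.000)–(6.000,5.585)
total: 12 segments, chained into 2 closed loop(s), length Σ = 8.332265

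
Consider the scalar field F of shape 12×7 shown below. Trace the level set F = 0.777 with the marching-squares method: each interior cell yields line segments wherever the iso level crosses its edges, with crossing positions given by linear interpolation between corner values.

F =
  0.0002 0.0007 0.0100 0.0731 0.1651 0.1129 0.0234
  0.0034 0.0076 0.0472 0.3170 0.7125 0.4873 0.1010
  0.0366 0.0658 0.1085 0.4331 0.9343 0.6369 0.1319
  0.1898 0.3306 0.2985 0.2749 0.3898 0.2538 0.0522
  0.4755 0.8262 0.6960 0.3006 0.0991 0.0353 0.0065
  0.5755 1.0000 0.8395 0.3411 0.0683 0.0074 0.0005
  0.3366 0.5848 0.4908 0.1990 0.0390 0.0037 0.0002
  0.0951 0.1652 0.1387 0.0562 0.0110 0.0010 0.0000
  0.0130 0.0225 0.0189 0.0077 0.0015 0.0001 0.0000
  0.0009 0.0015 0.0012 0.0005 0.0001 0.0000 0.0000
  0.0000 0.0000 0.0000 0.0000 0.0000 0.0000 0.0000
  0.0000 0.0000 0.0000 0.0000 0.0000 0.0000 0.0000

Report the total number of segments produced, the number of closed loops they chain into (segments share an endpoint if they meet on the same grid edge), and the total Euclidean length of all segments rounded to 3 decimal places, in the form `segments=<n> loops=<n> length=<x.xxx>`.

cell (1,3): code 0100 → (1.291,4.000)–(2.000,3.686)
cell (1,4): code 1000 → (2.000,4.529)–(1.291,4.000)
cell (2,3): code 0010 → (2.000,3.686)–(2.289,4.000)
cell (2,4): code 0001 → (2.289,4.000)–(2.000,4.529)
cell (3,0): code 0100 → (3.901,1.000)–(4.000,0.860)
cell (3,1): code 1000 → (4.000,1.378)–(3.901,1.000)
cell (4,0): code 0110 → (4.000,0.860)–(5.000,0.475)
cell (4,1): code 1101 → (4.564,2.000)–(4.000,1.378)
cell (4,2): code 1000 → (5.000,2.125)–(4.564,2.000)
cell (5,0): code 0010 → (5.000,0.475)–(5.537,1.000)
cell (5,1): code 0011 → (5.537,1.000)–(5.179,2.000)
cell (5,2): code 0001 → (5.179,2.000)–(5.000,2.125)
total: 12 segments, chained into 2 closed loop(s), length Σ = 7.649013

segments=12 loops=2 length=7.649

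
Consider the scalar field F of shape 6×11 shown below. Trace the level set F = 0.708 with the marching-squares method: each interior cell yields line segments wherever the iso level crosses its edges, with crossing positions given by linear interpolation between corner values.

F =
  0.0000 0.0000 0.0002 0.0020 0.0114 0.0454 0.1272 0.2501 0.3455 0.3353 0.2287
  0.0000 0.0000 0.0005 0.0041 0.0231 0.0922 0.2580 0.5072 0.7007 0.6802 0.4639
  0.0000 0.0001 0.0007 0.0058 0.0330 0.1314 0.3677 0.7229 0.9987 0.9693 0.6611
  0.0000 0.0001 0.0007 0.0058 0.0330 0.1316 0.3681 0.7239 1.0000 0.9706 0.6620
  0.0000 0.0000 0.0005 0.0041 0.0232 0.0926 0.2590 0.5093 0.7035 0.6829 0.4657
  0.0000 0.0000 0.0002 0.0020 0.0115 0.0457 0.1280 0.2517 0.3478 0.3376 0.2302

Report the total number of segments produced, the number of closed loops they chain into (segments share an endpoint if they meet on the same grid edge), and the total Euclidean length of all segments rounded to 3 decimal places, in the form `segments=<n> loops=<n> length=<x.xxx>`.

cell (1,6): code 0100 → (1.931,7.000)–(2.000,6.958)
cell (1,7): code 1100 → (1.024,8.000)–(1.931,7.000)
cell (1,8): code 1100 → (1.096,9.000)–(1.024,8.000)
cell (1,9): code 1000 → (2.000,9.848)–(1.096,9.000)
cell (2,6): code 0110 → (2.000,6.958)–(3.000,6.955)
cell (2,9): code 1001 → (3.000,9.851)–(2.000,9.848)
cell (3,6): code 0010 → (3.000,6.955)–(3.074,7.000)
cell (3,7): code 0011 → (3.074,7.000)–(3.985,8.000)
cell (3,8): code 0011 → (3.985,8.000)–(3.913,9.000)
cell (3,9): code 0001 → (3.913,9.000)–(3.000,9.851)
total: 10 segments, chained into 1 closed loop(s), length Σ = 9.361878

segments=10 loops=1 length=9.362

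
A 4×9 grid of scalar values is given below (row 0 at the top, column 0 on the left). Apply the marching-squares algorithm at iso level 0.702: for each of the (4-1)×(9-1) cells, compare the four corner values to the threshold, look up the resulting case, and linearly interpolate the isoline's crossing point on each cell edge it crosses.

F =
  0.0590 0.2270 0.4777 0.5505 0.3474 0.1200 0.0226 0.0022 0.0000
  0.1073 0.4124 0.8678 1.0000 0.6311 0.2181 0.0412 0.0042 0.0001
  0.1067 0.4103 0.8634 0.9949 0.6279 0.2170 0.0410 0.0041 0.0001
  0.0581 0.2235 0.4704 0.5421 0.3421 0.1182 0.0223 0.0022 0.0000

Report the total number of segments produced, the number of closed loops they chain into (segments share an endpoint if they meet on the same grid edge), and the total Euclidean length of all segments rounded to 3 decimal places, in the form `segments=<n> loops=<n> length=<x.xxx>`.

segments=8 loops=1 length=7.231

cell (0,1): code 0100 → (0.575,2.000)–(1.000,1.636)
cell (0,2): code 1100 → (0.337,3.000)–(0.575,2.000)
cell (0,3): code 1000 → (1.000,3.808)–(0.337,3.000)
cell (1,1): code 0110 → (1.000,1.636)–(2.000,1.644)
cell (1,3): code 1001 → (2.000,3.798)–(1.000,3.808)
cell (2,1): code 0010 → (2.000,1.644)–(2.411,2.000)
cell (2,2): code 0011 → (2.411,2.000)–(2.647,3.000)
cell (2,3): code 0001 → (2.647,3.000)–(2.000,3.798)
total: 8 segments, chained into 1 closed loop(s), length Σ = 7.231129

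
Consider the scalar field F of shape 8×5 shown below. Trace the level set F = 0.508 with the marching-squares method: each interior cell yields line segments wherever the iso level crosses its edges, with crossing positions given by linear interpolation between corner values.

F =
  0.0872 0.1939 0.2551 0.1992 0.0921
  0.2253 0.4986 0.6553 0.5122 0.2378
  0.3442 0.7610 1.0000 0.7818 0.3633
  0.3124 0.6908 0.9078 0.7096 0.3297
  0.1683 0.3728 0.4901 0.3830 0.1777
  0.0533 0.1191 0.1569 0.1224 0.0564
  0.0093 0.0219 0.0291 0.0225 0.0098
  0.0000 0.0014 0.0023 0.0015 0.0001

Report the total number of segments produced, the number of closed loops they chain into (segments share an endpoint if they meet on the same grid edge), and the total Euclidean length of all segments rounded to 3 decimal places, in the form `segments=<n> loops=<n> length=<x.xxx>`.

segments=12 loops=1 length=10.194

cell (0,1): code 0100 → (0.632,2.000)–(1.000,1.060)
cell (0,2): code 1100 → (0.987,3.000)–(0.632,2.000)
cell (0,3): code 1000 → (1.000,3.015)–(0.987,3.000)
cell (1,0): code 0100 → (1.036,1.000)–(2.000,0.393)
cell (1,1): code 1110 → (1.000,1.060)–(1.036,1.000)
cell (1,3): code 1001 → (2.000,3.654)–(1.000,3.015)
cell (2,0): code 0110 → (2.000,0.393)–(3.000,0.517)
cell (2,3): code 1001 → (3.000,3.531)–(2.000,3.654)
cell (3,0): code 0010 → (3.000,0.517)–(3.575,1.000)
cell (3,1): code 0011 → (3.575,1.000)–(3.957,2.000)
cell (3,2): code 0011 → (3.957,2.000)–(3.617,3.000)
cell (3,3): code 0001 → (3.617,3.000)–(3.000,3.531)
total: 12 segments, chained into 1 closed loop(s), length Σ = 10.193703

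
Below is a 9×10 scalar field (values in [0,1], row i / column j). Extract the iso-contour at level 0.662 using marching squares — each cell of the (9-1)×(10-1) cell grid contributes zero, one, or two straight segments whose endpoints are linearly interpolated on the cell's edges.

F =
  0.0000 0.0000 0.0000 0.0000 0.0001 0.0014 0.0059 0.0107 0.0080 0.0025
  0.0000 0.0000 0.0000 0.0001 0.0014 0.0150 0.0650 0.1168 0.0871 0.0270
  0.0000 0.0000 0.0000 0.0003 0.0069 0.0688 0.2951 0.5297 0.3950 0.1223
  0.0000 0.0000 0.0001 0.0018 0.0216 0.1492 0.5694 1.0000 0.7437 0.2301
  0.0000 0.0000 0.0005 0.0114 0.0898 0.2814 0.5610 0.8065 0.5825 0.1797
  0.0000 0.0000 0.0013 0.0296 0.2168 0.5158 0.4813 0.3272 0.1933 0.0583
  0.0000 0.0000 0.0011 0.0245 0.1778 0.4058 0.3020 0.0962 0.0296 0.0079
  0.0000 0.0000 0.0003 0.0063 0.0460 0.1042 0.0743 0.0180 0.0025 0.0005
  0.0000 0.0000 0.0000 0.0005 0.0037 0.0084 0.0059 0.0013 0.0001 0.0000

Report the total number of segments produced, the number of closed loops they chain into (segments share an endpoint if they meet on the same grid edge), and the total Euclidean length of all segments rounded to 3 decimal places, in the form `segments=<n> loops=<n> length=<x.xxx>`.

cell (2,6): code 0100 → (2.281,7.000)–(3.000,6.215)
cell (2,7): code 1100 → (2.766,8.000)–(2.281,7.000)
cell (2,8): code 1000 → (3.000,8.159)–(2.766,8.000)
cell (3,6): code 0110 → (3.000,6.215)–(4.000,6.411)
cell (3,7): code 1011 → (4.000,7.645)–(3.507,8.000)
cell (3,8): code 0001 → (3.507,8.000)–(3.000,8.159)
cell (4,6): code 0010 → (4.000,6.411)–(4.301,7.000)
cell (4,7): code 0001 → (4.301,7.000)–(4.000,7.645)
total: 8 segments, chained into 1 closed loop(s), length Σ = 5.989881

segments=8 loops=1 length=5.990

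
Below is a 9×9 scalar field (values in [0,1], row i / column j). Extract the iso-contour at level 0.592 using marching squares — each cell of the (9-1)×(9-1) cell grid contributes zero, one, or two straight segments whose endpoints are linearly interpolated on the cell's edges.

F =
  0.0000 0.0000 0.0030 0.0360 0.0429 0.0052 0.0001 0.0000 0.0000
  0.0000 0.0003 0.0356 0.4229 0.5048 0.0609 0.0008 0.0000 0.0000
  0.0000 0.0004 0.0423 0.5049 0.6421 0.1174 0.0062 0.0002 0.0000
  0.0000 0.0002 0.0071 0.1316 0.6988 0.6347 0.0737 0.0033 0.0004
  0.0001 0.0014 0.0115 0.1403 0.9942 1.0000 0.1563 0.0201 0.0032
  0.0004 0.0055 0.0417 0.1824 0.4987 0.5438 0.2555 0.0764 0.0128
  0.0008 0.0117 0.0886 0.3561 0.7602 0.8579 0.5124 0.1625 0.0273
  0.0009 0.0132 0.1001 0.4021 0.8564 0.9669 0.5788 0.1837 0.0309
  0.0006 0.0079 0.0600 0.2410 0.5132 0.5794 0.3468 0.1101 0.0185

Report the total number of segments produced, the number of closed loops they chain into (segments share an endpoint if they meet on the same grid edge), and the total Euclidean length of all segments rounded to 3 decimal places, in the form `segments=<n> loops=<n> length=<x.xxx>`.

segments=18 loops=2 length=16.703

cell (1,3): code 0100 → (1.635,4.000)–(2.000,3.635)
cell (1,4): code 1000 → (2.000,4.095)–(1.635,4.000)
cell (2,3): code 0110 → (2.000,3.635)–(3.000,3.812)
cell (2,4): code 1101 → (2.917,5.000)–(2.000,4.095)
cell (2,5): code 1000 → (3.000,5.076)–(2.917,5.000)
cell (3,3): code 0110 → (3.000,3.812)–(4.000,3.529)
cell (3,5): code 1001 → (4.000,5.484)–(3.000,5.076)
cell (4,3): code 0010 → (4.000,3.529)–(4.812,4.000)
cell (4,4): code 0011 → (4.812,4.000)–(4.894,5.000)
cell (4,5): code 0001 → (4.894,5.000)–(4.000,5.484)
cell (5,3): code 0100 → (5.357,4.000)–(6.000,3.584)
cell (5,4): code 1100 → (5.153,5.000)–(5.357,4.000)
cell (5,5): code 1000 → (6.000,5.770)–(5.153,5.000)
cell (6,3): code 0110 → (6.000,3.584)–(7.000,3.418)
cell (6,5): code 1001 → (7.000,5.966)–(6.000,5.770)
cell (7,3): code 0010 → (7.000,3.418)–(7.770,4.000)
cell (7,4): code 0011 → (7.770,4.000)–(7.967,5.000)
cell (7,5): code 0001 → (7.967,5.000)–(7.000,5.966)
total: 18 segments, chained into 2 closed loop(s), length Σ = 16.702552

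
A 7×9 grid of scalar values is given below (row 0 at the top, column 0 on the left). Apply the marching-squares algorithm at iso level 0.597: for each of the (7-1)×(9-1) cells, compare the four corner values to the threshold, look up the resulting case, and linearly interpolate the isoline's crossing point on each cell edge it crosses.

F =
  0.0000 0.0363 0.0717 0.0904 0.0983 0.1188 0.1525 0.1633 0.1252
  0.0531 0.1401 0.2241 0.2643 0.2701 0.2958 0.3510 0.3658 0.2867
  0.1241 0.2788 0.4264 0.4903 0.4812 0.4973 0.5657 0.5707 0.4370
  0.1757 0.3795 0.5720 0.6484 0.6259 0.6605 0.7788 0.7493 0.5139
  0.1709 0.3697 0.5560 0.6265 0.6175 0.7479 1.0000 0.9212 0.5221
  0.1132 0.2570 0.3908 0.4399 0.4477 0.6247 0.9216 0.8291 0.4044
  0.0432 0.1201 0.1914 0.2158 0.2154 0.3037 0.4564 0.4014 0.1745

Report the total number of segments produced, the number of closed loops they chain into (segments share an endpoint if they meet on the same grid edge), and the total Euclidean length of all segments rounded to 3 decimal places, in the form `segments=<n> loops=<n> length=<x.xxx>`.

cell (2,2): code 0100 → (2.675,3.000)–(3.000,2.327)
cell (2,3): code 1100 → (2.800,4.000)–(2.675,3.000)
cell (2,4): code 1100 → (2.611,5.000)–(2.800,4.000)
cell (2,5): code 1100 → (2.147,6.000)–(2.611,5.000)
cell (2,6): code 1100 → (2.147,7.000)–(2.147,6.000)
cell (2,7): code 1000 → (3.000,7.647)–(2.147,7.000)
cell (3,2): code 0110 → (3.000,2.327)–(4.000,2.582)
cell (3,7): code 1001 → (4.000,7.812)–(3.000,7.647)
cell (4,2): code 0010 → (4.000,2.582)–(4.158,3.000)
cell (4,3): code 0011 → (4.158,3.000)–(4.121,4.000)
cell (4,4): code 0111 → (4.121,4.000)–(5.000,4.844)
cell (4,7): code 1001 → (5.000,7.547)–(4.000,7.812)
cell (5,4): code 0010 → (5.000,4.844)–(5.086,5.000)
cell (5,5): code 0011 → (5.086,5.000)–(5.698,6.000)
cell (5,6): code 0011 → (5.698,6.000)–(5.543,7.000)
cell (5,7): code 0001 → (5.543,7.000)–(5.000,7.547)
total: 16 segments, chained into 1 closed loop(s), length Σ = 14.825193

segments=16 loops=1 length=14.825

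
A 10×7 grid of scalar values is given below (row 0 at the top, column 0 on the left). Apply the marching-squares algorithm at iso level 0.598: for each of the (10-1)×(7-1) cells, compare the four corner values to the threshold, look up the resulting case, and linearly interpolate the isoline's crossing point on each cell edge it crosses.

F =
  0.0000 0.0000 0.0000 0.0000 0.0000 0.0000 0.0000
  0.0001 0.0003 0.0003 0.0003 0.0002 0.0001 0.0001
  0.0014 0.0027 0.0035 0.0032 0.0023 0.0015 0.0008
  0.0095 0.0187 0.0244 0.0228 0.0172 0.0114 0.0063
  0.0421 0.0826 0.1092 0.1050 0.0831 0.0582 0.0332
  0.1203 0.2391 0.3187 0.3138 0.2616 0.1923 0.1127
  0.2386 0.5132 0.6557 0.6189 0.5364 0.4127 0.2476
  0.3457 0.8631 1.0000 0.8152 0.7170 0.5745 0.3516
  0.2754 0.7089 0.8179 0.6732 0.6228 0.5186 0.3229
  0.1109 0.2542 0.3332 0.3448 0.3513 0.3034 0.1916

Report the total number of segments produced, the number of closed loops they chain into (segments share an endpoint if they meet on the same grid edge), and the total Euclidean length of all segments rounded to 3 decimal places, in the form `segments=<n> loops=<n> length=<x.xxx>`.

cell (5,1): code 0100 → (5.829,2.000)–(6.000,1.595)
cell (5,2): code 1100 → (5.931,3.000)–(5.829,2.000)
cell (5,3): code 1000 → (6.000,3.253)–(5.931,3.000)
cell (6,0): code 0100 → (6.242,1.000)–(7.000,0.488)
cell (6,1): code 1110 → (6.000,1.595)–(6.242,1.000)
cell (6,3): code 1101 → (6.341,4.000)–(6.000,3.253)
cell (6,4): code 1000 → (7.000,4.835)–(6.341,4.000)
cell (7,0): code 0110 → (7.000,0.488)–(8.000,0.744)
cell (7,4): code 1001 → (8.000,4.238)–(7.000,4.835)
cell (8,0): code 0010 → (8.000,0.744)–(8.244,1.000)
cell (8,1): code 0011 → (8.244,1.000)–(8.454,2.000)
cell (8,2): code 0011 → (8.454,2.000)–(8.229,3.000)
cell (8,3): code 0011 → (8.229,3.000)–(8.091,4.000)
cell (8,4): code 0001 → (8.091,4.000)–(8.000,4.238)
total: 14 segments, chained into 1 closed loop(s), length Σ = 11.010709

segments=14 loops=1 length=11.011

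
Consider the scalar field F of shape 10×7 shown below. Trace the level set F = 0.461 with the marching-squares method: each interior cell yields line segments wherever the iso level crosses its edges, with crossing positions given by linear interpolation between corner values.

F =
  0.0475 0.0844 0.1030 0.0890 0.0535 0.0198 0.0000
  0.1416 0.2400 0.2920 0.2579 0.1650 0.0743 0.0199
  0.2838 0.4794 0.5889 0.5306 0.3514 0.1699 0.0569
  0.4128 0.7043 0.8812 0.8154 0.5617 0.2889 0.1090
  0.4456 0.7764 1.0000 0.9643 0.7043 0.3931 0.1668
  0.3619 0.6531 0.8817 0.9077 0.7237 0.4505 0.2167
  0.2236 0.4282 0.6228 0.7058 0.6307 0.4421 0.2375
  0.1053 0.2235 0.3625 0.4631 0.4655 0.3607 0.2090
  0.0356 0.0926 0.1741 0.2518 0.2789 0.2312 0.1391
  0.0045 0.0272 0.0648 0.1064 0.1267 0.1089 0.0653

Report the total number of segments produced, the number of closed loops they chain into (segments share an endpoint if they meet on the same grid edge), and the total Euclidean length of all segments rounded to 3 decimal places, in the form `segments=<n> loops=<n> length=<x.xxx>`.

segments=20 loops=1 length=16.243

cell (1,0): code 0100 → (1.923,1.000)–(2.000,0.906)
cell (1,1): code 1100 → (1.569,2.000)–(1.923,1.000)
cell (1,2): code 1100 → (1.745,3.000)–(1.569,2.000)
cell (1,3): code 1000 → (2.000,3.388)–(1.745,3.000)
cell (2,0): code 0110 → (2.000,0.906)–(3.000,0.165)
cell (2,3): code 1101 → (2.521,4.000)–(2.000,3.388)
cell (2,4): code 1000 → (3.000,4.369)–(2.521,4.000)
cell (3,0): code 0110 → (3.000,0.165)–(4.000,0.047)
cell (3,4): code 1001 → (4.000,4.782)–(3.000,4.369)
cell (4,0): code 0110 → (4.000,0.047)–(5.000,0.340)
cell (4,4): code 1001 → (5.000,4.962)–(4.000,4.782)
cell (5,0): code 0010 → (5.000,0.340)–(5.854,1.000)
cell (5,1): code 0111 → (5.854,1.000)–(6.000,1.169)
cell (5,4): code 1001 → (6.000,4.900)–(5.000,4.962)
cell (6,1): code 0010 → (6.000,1.169)–(6.622,2.000)
cell (6,2): code 0111 → (6.622,2.000)–(7.000,2.979)
cell (6,4): code 1001 → (7.000,4.043)–(6.000,4.900)
cell (7,2): code 0010 → (7.000,2.979)–(7.010,3.000)
cell (7,3): code 0011 → (7.010,3.000)–(7.024,4.000)
cell (7,4): code 0001 → (7.024,4.000)–(7.000,4.043)
total: 20 segments, chained into 1 closed loop(s), length Σ = 16.243146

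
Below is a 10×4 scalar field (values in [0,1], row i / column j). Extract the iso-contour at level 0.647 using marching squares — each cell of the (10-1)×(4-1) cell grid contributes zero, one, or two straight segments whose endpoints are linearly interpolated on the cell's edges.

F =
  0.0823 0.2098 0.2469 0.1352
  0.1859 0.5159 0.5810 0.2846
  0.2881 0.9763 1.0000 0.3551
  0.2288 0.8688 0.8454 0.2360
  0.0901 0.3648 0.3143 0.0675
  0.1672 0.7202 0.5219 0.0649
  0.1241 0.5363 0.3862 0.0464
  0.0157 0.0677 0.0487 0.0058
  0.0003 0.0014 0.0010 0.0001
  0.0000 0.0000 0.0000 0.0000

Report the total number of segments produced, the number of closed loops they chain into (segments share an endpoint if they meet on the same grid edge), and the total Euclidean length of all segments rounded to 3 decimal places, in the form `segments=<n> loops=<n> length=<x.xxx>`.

segments=12 loops=2 length=8.594

cell (1,0): code 0100 → (1.285,1.000)–(2.000,0.522)
cell (1,1): code 1100 → (1.158,2.000)–(1.285,1.000)
cell (1,2): code 1000 → (2.000,2.547)–(1.158,2.000)
cell (2,0): code 0110 → (2.000,0.522)–(3.000,0.653)
cell (2,2): code 1001 → (3.000,2.326)–(2.000,2.547)
cell (3,0): code 0010 → (3.000,0.653)–(3.440,1.000)
cell (3,1): code 0011 → (3.440,1.000)–(3.374,2.000)
cell (3,2): code 0001 → (3.374,2.000)–(3.000,2.326)
cell (4,0): code 0100 → (4.794,1.000)–(5.000,0.868)
cell (4,1): code 1000 → (5.000,1.369)–(4.794,1.000)
cell (5,0): code 0010 → (5.000,0.868)–(5.398,1.000)
cell (5,1): code 0001 → (5.398,1.000)–(5.000,1.369)
total: 12 segments, chained into 2 closed loop(s), length Σ = 8.594031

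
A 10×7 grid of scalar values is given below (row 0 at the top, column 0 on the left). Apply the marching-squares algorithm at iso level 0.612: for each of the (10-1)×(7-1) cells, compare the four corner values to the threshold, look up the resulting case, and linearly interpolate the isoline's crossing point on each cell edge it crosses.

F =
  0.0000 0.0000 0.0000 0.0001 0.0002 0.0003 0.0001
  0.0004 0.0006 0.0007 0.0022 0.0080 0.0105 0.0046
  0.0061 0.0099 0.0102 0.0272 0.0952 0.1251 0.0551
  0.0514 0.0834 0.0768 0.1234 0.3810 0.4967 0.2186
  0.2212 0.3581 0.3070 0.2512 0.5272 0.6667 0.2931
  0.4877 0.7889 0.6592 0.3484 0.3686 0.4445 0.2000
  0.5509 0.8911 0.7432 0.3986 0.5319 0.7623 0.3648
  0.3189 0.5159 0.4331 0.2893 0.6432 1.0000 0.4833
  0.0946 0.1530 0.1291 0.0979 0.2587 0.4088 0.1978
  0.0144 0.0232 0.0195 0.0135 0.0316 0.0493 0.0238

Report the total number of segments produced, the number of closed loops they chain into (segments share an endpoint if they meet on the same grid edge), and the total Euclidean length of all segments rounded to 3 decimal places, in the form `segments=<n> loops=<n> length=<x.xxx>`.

segments=20 loops=3 length=14.189

cell (3,4): code 0100 → (3.678,5.000)–(4.000,4.608)
cell (3,5): code 1000 → (4.000,5.146)–(3.678,5.000)
cell (4,0): code 0100 → (4.589,1.000)–(5.000,0.413)
cell (4,1): code 1100 → (4.866,2.000)–(4.589,1.000)
cell (4,2): code 1000 → (5.000,2.152)–(4.866,2.000)
cell (4,4): code 0010 → (4.000,4.608)–(4.246,5.000)
cell (4,5): code 0001 → (4.246,5.000)–(4.000,5.146)
cell (5,0): code 0110 → (5.000,0.413)–(6.000,0.180)
cell (5,2): code 1001 → (6.000,2.381)–(5.000,2.152)
cell (5,4): code 0100 → (5.527,5.000)–(6.000,4.348)
cell (5,5): code 1000 → (6.000,5.378)–(5.527,5.000)
cell (6,0): code 0010 → (6.000,0.180)–(6.744,1.000)
cell (6,1): code 0011 → (6.744,1.000)–(6.423,2.000)
cell (6,2): code 0001 → (6.423,2.000)–(6.000,2.381)
cell (6,3): code 0100 → (6.720,4.000)–(7.000,3.912)
cell (6,4): code 1110 → (6.000,4.348)–(6.720,4.000)
cell (6,5): code 1001 → (7.000,5.751)–(6.000,5.378)
cell (7,3): code 0010 → (7.000,3.912)–(7.081,4.000)
cell (7,4): code 0011 → (7.081,4.000)–(7.656,5.000)
cell (7,5): code 0001 → (7.656,5.000)–(7.000,5.751)
total: 20 segments, chained into 3 closed loop(s), length Σ = 14.188645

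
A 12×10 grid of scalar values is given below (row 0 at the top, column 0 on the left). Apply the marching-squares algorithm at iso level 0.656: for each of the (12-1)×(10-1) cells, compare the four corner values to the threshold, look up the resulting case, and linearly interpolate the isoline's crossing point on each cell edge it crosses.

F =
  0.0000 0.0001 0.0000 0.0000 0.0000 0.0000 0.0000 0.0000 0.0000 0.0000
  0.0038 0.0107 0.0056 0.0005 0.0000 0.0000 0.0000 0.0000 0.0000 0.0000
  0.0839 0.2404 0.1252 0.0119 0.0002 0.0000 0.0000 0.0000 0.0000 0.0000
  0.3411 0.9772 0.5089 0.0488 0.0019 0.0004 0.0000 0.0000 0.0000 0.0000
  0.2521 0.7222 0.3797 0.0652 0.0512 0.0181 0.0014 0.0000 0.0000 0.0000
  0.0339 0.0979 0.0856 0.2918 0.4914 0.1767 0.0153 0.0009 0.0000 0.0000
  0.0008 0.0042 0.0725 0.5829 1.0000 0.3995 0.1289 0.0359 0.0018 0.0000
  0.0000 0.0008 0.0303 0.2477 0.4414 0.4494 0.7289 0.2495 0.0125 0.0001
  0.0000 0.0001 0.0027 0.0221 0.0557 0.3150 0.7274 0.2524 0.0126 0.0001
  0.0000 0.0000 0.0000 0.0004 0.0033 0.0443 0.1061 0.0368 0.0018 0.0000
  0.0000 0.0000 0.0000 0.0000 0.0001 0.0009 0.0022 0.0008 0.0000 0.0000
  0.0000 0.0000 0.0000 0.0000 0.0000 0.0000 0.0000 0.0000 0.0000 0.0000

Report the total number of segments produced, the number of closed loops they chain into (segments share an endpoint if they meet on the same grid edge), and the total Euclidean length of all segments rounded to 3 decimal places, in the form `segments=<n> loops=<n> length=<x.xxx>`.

segments=16 loops=3 length=10.762

cell (2,0): code 0100 → (2.564,1.000)–(3.000,0.495)
cell (2,1): code 1000 → (3.000,1.686)–(2.564,1.000)
cell (3,0): code 0110 → (3.000,0.495)–(4.000,0.859)
cell (3,1): code 1001 → (4.000,1.193)–(3.000,1.686)
cell (4,0): code 0010 → (4.000,0.859)–(4.106,1.000)
cell (4,1): code 0001 → (4.106,1.000)–(4.000,1.193)
cell (5,3): code 0100 → (5.324,4.000)–(6.000,3.175)
cell (5,4): code 1000 → (6.000,4.573)–(5.324,4.000)
cell (6,3): code 0010 → (6.000,3.175)–(6.616,4.000)
cell (6,4): code 0001 → (6.616,4.000)–(6.000,4.573)
cell (6,5): code 0100 → (6.878,6.000)–(7.000,5.739)
cell (6,6): code 1000 → (7.000,6.152)–(6.878,6.000)
cell (7,5): code 0110 → (7.000,5.739)–(8.000,5.827)
cell (7,6): code 1001 → (8.000,6.150)–(7.000,6.152)
cell (8,5): code 0010 → (8.000,5.827)–(8.115,6.000)
cell (8,6): code 0001 → (8.115,6.000)–(8.000,6.150)
total: 16 segments, chained into 3 closed loop(s), length Σ = 10.762091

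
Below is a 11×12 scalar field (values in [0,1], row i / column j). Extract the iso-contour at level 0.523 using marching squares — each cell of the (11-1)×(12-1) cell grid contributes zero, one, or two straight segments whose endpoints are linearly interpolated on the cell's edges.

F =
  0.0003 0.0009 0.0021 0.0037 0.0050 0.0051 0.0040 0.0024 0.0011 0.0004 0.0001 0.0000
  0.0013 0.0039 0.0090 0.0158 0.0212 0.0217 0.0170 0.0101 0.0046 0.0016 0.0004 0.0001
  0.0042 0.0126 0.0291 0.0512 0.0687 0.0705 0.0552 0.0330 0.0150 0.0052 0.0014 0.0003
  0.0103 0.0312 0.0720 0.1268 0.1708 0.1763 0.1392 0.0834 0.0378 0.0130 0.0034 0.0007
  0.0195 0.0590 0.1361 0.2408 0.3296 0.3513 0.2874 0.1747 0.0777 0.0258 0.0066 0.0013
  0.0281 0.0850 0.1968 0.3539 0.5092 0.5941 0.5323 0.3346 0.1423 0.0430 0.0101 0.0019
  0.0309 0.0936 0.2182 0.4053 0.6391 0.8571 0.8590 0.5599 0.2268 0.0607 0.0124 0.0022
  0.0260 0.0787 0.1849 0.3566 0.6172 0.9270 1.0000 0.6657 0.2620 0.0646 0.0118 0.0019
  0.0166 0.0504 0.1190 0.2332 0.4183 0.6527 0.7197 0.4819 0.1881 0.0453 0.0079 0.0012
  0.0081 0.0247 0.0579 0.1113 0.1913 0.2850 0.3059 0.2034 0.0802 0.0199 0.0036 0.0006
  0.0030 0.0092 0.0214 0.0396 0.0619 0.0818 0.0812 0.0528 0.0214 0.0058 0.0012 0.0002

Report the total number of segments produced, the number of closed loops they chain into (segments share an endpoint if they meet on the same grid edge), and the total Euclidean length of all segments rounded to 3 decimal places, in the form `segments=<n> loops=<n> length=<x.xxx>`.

segments=16 loops=1 length=11.739

cell (4,4): code 0100 → (4.707,5.000)–(5.000,4.163)
cell (4,5): code 1100 → (4.962,6.000)–(4.707,5.000)
cell (4,6): code 1000 → (5.000,6.047)–(4.962,6.000)
cell (5,3): code 0100 → (5.106,4.000)–(6.000,3.503)
cell (5,4): code 1110 → (5.000,4.163)–(5.106,4.000)
cell (5,6): code 1101 → (5.836,7.000)–(5.000,6.047)
cell (5,7): code 1000 → (6.000,7.111)–(5.836,7.000)
cell (6,3): code 0110 → (6.000,3.503)–(7.000,3.639)
cell (6,7): code 1001 → (7.000,7.353)–(6.000,7.111)
cell (7,3): code 0010 → (7.000,3.639)–(7.474,4.000)
cell (7,4): code 0111 → (7.474,4.000)–(8.000,4.447)
cell (7,6): code 1011 → (8.000,6.827)–(7.776,7.000)
cell (7,7): code 0001 → (7.776,7.000)–(7.000,7.353)
cell (8,4): code 0010 → (8.000,4.447)–(8.353,5.000)
cell (8,5): code 0011 → (8.353,5.000)–(8.475,6.000)
cell (8,6): code 0001 → (8.475,6.000)–(8.000,6.827)
total: 16 segments, chained into 1 closed loop(s), length Σ = 11.739459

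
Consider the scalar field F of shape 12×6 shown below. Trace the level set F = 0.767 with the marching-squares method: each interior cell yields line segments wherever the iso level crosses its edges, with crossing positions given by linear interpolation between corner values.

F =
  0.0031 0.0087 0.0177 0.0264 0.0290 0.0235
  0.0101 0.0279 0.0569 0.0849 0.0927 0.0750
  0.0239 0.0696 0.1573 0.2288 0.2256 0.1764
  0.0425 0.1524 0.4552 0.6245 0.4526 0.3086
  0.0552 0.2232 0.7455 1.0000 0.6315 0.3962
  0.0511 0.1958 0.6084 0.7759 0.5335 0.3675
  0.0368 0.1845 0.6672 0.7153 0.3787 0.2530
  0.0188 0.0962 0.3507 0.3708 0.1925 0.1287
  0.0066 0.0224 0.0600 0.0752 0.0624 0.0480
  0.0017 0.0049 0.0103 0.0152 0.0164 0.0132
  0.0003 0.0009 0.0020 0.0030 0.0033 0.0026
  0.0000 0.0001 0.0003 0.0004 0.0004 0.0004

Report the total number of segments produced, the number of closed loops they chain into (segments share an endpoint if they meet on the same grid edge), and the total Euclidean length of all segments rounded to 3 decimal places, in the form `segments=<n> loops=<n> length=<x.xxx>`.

cell (3,2): code 0100 → (3.379,3.000)–(4.000,2.084)
cell (3,3): code 1000 → (4.000,3.632)–(3.379,3.000)
cell (4,2): code 0110 → (4.000,2.084)–(5.000,2.947)
cell (4,3): code 1001 → (5.000,3.037)–(4.000,3.632)
cell (5,2): code 0010 → (5.000,2.947)–(5.147,3.000)
cell (5,3): code 0001 → (5.147,3.000)–(5.000,3.037)
total: 6 segments, chained into 1 closed loop(s), length Σ = 4.783871

segments=6 loops=1 length=4.784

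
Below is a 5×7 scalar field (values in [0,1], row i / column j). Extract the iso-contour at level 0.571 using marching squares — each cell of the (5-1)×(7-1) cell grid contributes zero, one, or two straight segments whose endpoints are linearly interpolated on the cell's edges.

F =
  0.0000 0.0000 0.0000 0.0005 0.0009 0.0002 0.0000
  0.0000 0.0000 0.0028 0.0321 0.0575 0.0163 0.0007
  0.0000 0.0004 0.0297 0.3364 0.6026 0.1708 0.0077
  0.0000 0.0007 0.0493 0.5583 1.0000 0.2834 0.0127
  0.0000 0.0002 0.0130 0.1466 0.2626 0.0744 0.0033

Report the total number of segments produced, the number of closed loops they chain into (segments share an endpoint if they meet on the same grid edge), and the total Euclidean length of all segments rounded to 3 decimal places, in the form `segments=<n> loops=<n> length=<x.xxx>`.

segments=6 loops=1 length=4.636

cell (1,3): code 0100 → (1.942,4.000)–(2.000,3.881)
cell (1,4): code 1000 → (2.000,4.073)–(1.942,4.000)
cell (2,3): code 0110 → (2.000,3.881)–(3.000,3.029)
cell (2,4): code 1001 → (3.000,4.599)–(2.000,4.073)
cell (3,3): code 0010 → (3.000,3.029)–(3.582,4.000)
cell (3,4): code 0001 → (3.582,4.000)–(3.000,4.599)
total: 6 segments, chained into 1 closed loop(s), length Σ = 4.636149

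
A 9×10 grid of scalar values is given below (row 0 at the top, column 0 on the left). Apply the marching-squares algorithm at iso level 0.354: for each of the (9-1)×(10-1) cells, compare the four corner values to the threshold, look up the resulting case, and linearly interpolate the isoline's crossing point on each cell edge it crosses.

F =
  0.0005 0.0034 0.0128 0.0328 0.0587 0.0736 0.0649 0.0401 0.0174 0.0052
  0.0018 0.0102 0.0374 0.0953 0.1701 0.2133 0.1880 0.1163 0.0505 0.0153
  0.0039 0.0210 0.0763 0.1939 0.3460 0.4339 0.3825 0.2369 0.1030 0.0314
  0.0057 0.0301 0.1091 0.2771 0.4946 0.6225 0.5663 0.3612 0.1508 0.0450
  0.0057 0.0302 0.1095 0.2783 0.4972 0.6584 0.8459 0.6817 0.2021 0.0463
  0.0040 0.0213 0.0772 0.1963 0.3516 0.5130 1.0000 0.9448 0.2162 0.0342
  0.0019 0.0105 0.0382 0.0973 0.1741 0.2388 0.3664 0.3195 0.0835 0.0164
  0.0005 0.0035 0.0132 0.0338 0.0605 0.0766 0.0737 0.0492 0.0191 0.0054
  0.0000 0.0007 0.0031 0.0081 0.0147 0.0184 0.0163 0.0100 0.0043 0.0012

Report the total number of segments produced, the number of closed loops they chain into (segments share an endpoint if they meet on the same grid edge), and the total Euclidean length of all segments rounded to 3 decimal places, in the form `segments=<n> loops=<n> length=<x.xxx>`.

cell (1,4): code 0100 → (1.638,5.000)–(2.000,4.091)
cell (1,5): code 1100 → (1.853,6.000)–(1.638,5.000)
cell (1,6): code 1000 → (2.000,6.196)–(1.853,6.000)
cell (2,3): code 0100 → (2.054,4.000)–(3.000,3.354)
cell (2,4): code 1110 → (2.000,4.091)–(2.054,4.000)
cell (2,6): code 1101 → (2.942,7.000)–(2.000,6.196)
cell (2,7): code 1000 → (3.000,7.034)–(2.942,7.000)
cell (3,3): code 0110 → (3.000,3.354)–(4.000,3.346)
cell (3,7): code 1001 → (4.000,7.683)–(3.000,7.034)
cell (4,3): code 0010 → (4.000,3.346)–(4.984,4.000)
cell (4,4): code 0111 → (4.984,4.000)–(5.000,4.015)
cell (4,7): code 1001 → (5.000,7.811)–(4.000,7.683)
cell (5,4): code 0010 → (5.000,4.015)–(5.580,5.000)
cell (5,5): code 0111 → (5.580,5.000)–(6.000,5.903)
cell (5,6): code 1011 → (6.000,6.264)–(5.945,7.000)
cell (5,7): code 0001 → (5.945,7.000)–(5.000,7.811)
cell (6,5): code 0010 → (6.000,5.903)–(6.042,6.000)
cell (6,6): code 0001 → (6.042,6.000)–(6.000,6.264)
total: 18 segments, chained into 1 closed loop(s), length Σ = 13.702760

segments=18 loops=1 length=13.703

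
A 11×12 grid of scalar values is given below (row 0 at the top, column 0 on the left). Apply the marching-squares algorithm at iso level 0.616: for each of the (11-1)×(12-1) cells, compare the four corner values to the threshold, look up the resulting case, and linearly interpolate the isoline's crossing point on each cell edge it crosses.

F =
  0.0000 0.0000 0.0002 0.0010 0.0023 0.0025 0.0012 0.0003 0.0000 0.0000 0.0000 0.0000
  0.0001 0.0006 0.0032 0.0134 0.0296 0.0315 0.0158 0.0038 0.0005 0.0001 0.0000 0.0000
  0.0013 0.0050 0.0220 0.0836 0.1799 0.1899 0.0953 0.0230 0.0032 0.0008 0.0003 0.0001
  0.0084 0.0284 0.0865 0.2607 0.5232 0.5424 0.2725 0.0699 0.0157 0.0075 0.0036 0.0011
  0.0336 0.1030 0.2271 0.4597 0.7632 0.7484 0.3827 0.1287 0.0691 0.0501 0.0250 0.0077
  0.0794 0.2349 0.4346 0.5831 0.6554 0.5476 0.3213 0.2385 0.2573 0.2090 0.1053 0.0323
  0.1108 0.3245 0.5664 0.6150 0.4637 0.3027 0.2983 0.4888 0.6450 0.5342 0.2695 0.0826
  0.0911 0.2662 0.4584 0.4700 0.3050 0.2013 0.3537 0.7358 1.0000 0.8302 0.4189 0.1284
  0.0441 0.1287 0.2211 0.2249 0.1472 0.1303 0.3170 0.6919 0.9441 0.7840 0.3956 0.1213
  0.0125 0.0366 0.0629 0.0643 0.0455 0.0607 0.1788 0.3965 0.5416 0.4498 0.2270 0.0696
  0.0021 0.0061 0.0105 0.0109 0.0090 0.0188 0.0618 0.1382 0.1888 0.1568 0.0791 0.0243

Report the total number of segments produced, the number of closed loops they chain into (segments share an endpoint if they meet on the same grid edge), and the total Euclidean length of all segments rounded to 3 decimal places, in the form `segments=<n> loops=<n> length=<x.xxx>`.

cell (3,3): code 0100 → (3.387,4.000)–(4.000,3.515)
cell (3,4): code 1100 → (3.357,5.000)–(3.387,4.000)
cell (3,5): code 1000 → (4.000,5.362)–(3.357,5.000)
cell (4,3): code 0110 → (4.000,3.515)–(5.000,3.455)
cell (4,4): code 1011 → (5.000,4.365)–(4.659,5.000)
cell (4,5): code 0001 → (4.659,5.000)–(4.000,5.362)
cell (5,3): code 0010 → (5.000,3.455)–(5.206,4.000)
cell (5,4): code 0001 → (5.206,4.000)–(5.000,4.365)
cell (5,7): code 0100 → (5.925,8.000)–(6.000,7.814)
cell (5,8): code 1000 → (6.000,8.262)–(5.925,8.000)
cell (6,6): code 0100 → (6.515,7.000)–(7.000,6.686)
cell (6,7): code 1110 → (6.000,7.814)–(6.515,7.000)
cell (6,8): code 1101 → (6.276,9.000)–(6.000,8.262)
cell (6,9): code 1000 → (7.000,9.521)–(6.276,9.000)
cell (7,6): code 0110 → (7.000,6.686)–(8.000,6.798)
cell (7,9): code 1001 → (8.000,9.433)–(7.000,9.521)
cell (8,6): code 0010 → (8.000,6.798)–(8.257,7.000)
cell (8,7): code 0011 → (8.257,7.000)–(8.815,8.000)
cell (8,8): code 0011 → (8.815,8.000)–(8.503,9.000)
cell (8,9): code 0001 → (8.503,9.000)–(8.000,9.433)
total: 20 segments, chained into 2 closed loop(s), length Σ = 14.882484

segments=20 loops=2 length=14.882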